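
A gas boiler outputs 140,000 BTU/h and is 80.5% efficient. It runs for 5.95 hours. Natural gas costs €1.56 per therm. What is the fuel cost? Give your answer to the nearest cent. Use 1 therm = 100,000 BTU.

€16.14

Heat delivered = 140,000 BTU/h × 5.95 h = 833,000 BTU
Gas input = 833,000 / 0.805 = 1,034,783 BTU
= 1,034,783 / 100,000 = 10.35 therm
Cost = 10.35 × €1.56/therm = €16.14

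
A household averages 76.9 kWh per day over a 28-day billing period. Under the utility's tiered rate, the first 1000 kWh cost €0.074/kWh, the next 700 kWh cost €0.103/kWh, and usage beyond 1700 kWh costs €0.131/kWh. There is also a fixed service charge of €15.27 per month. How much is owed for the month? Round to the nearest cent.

€220.74

Usage = 76.9 kWh/day × 28 days = 2153.2 kWh
First 1000 kWh × €0.074 = €74.00
Next 700 kWh × €0.103 = €72.10
Remaining 453.2 kWh × €0.131 = €59.37
Energy charge = €205.47; + service €15.27 = €220.74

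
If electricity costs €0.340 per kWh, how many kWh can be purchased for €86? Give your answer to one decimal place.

252.9 kWh

€86 / €0.340 per kWh = 252.9 kWh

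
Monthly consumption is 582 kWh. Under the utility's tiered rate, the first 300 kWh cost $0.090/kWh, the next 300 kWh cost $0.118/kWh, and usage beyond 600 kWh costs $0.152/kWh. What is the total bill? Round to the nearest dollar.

$60

First 300 kWh × $0.090 = $27.00
Next 282 kWh × $0.118 = $33.28
Remaining tier: 0 kWh (not reached)
Total = $60.28 ≈ $60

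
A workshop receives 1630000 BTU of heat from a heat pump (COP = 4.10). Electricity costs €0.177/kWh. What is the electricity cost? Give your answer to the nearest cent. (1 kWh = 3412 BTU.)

Heat delivered = 1,630,000 BTU / 3412 = 477.7 kWh
Electrical input = 477.7 kWh / 4.10 = 116.5 kWh
Cost = 116.5 × €0.177/kWh = €20.62

€20.62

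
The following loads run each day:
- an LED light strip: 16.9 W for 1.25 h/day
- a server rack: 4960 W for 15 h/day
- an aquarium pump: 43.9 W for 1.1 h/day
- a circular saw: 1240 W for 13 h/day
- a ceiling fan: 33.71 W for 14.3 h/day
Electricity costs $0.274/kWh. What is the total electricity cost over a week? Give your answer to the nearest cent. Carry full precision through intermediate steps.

LED light strip: 16.9 W × 1.25 h × 7 d = 148 Wh = 0.1479 kWh
server rack: 4960 W × 15 h × 7 d = 520,800 Wh = 520.8 kWh
aquarium pump: 43.9 W × 1.1 h × 7 d = 338 Wh = 0.338 kWh
circular saw: 1240 W × 13 h × 7 d = 112,840 Wh = 112.8 kWh
ceiling fan: 33.71 W × 14.3 h × 7 d = 3,374 Wh = 3.374 kWh
Total energy = 0.1479 + 520.8 + 0.338 + 112.8 + 3.374 = 637.5 kWh
Cost = 637.5 kWh × $0.274 = $174.68

$174.68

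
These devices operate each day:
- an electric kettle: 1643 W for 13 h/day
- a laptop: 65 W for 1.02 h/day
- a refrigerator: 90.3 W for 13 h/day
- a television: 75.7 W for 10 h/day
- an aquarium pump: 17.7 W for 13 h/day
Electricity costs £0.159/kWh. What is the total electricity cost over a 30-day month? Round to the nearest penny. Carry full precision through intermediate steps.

electric kettle: 1643 W × 13 h × 30 d = 640,770 Wh = 640.8 kWh
laptop: 65 W × 1.02 h × 30 d = 1,989 Wh = 1.989 kWh
refrigerator: 90.3 W × 13 h × 30 d = 35,217 Wh = 35.22 kWh
television: 75.7 W × 10 h × 30 d = 22,710 Wh = 22.71 kWh
aquarium pump: 17.7 W × 13 h × 30 d = 6,903 Wh = 6.903 kWh
Total energy = 640.8 + 1.989 + 35.22 + 22.71 + 6.903 = 707.6 kWh
Cost = 707.6 kWh × £0.159 = £112.51

£112.51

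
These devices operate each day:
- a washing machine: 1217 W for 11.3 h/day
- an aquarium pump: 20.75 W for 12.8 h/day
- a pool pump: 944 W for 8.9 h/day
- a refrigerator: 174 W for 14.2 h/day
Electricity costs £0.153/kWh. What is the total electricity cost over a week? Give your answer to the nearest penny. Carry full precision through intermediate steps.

£26.66

washing machine: 1217 W × 11.3 h × 7 d = 96,265 Wh = 96.26 kWh
aquarium pump: 20.75 W × 12.8 h × 7 d = 1,859 Wh = 1.859 kWh
pool pump: 944 W × 8.9 h × 7 d = 58,811 Wh = 58.81 kWh
refrigerator: 174 W × 14.2 h × 7 d = 17,296 Wh = 17.3 kWh
Total energy = 96.26 + 1.859 + 58.81 + 17.3 = 174.2 kWh
Cost = 174.2 kWh × £0.153 = £26.66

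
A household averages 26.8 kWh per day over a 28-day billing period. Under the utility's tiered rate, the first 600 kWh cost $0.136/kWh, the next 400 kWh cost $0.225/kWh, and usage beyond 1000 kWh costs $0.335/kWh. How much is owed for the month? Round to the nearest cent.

Usage = 26.8 kWh/day × 28 days = 750.4 kWh
First 600 kWh × $0.136 = $81.60
Next 150.4 kWh × $0.225 = $33.84
Remaining tier: 0 kWh (not reached)
Total = $115.44

$115.44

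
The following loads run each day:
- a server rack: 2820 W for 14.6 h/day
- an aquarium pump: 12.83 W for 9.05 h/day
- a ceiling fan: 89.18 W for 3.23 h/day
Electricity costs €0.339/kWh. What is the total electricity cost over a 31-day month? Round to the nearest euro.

server rack: 2820 W × 14.6 h × 31 d = 1,276,332 Wh = 1,276 kWh
aquarium pump: 12.83 W × 9.05 h × 31 d = 3,599 Wh = 3.599 kWh
ceiling fan: 89.18 W × 3.23 h × 31 d = 8,930 Wh = 8.93 kWh
Total energy = 1,276 + 3.599 + 8.93 = 1,289 kWh
Cost = 1,289 kWh × €0.339 = €436.92 ≈ €437

€437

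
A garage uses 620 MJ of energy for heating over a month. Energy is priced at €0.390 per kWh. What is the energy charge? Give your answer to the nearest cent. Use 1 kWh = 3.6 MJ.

€67.17

620 MJ × (0.27778 kWh/MJ) = 172.2 kWh
Cost = 172.2 kWh × €0.390/kWh = €67.17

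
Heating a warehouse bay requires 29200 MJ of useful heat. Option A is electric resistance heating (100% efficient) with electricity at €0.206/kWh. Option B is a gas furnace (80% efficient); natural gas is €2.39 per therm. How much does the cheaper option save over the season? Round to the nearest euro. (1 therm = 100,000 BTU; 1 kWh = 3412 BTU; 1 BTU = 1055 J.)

€844

Heat load = 29200 MJ = 29,200,000,000 J / 1055 = 27,677,725 BTU
Gas: input = 27,677,725 / 0.800 = 34,597,156 BTU = 346 therm → 346 × €2.39 = €826.87
Electric: 27,677,725 BTU / 3412 = 8,112 kWh → × €0.206 = €1,671.05
Difference = |€826.87 − €1,671.05| = €844.17 ≈ €844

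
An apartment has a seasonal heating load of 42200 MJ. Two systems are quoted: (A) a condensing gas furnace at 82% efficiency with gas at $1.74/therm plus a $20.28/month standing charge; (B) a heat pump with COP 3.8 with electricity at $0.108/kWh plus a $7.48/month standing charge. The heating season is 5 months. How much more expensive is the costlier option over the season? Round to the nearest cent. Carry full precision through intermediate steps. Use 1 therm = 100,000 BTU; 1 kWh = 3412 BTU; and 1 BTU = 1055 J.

$579.59

Heat load = 42200 MJ = 42,200,000,000 J / 1055 = 40,000,000 BTU
Gas: input = 40,000,000 / 0.82 = 48,780,488 BTU = 487.8 therm → 487.8 × $1.74 = $848.78; + 5 × $20.28 standing = $950.18
Heat pump: 40,000,000 BTU / 3412 = 11,720 kWh heat; / 3.8 = 3,085 kWh in → × $0.108 = $333.19; + 5 × $7.48 standing = $370.59
Difference = |$950.18 − $370.59| = $579.59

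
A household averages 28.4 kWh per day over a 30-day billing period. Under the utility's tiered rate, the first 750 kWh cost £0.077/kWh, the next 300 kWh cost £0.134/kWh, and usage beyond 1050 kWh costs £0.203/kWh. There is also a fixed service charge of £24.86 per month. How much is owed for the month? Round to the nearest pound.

Usage = 28.4 kWh/day × 30 days = 852 kWh
First 750 kWh × £0.077 = £57.75
Next 102 kWh × £0.134 = £13.67
Remaining tier: 0 kWh (not reached)
Energy charge = £71.42; + service £24.86 = £96.28 ≈ £96

£96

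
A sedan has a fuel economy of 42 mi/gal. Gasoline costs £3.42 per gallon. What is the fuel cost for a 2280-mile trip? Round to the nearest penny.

£185.66

Fuel = 2280 mi / 42 mpg = 54.29 gal
Cost = 54.29 gal × £3.42/gal = £185.66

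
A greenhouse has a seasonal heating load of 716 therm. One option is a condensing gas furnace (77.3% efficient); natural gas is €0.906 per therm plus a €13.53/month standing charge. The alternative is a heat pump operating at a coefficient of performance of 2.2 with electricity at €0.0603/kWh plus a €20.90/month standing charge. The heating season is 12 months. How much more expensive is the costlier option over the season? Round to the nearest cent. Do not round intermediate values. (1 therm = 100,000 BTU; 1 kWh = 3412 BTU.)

€175.58

Heat load = 716 therm × 100,000 = 71,600,000 BTU
Gas: input = 71,600,000 / 0.773 = 92,626,132 BTU = 926.3 therm → 926.3 × €0.906 = €839.19; + 12 × €13.53 standing = €1,001.55
Heat pump: 71,600,000 BTU / 3412 = 20,980 kWh heat; / 2.2 = 9,539 kWh in → × €0.0603 = €575.17; + 12 × €20.90 standing = €825.97
Difference = |€1,001.55 − €825.97| = €175.58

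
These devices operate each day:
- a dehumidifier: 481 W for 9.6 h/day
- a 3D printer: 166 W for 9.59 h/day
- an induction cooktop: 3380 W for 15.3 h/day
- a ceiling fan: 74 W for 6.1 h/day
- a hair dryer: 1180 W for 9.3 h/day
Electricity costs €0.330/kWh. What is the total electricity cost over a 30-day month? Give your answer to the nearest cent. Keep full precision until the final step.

€686.55

dehumidifier: 481 W × 9.6 h × 30 d = 138,528 Wh = 138.5 kWh
3D printer: 166 W × 9.59 h × 30 d = 47,758 Wh = 47.76 kWh
induction cooktop: 3380 W × 15.3 h × 30 d = 1,551,420 Wh = 1,551 kWh
ceiling fan: 74 W × 6.1 h × 30 d = 13,542 Wh = 13.54 kWh
hair dryer: 1180 W × 9.3 h × 30 d = 329,220 Wh = 329.2 kWh
Total energy = 138.5 + 47.76 + 1,551 + 13.54 + 329.2 = 2,080 kWh
Cost = 2,080 kWh × €0.330 = €686.55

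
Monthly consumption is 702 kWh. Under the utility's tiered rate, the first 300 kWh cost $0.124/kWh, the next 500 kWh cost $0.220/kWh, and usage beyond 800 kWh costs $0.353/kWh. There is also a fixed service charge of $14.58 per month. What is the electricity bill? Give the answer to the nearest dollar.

$140

First 300 kWh × $0.124 = $37.20
Next 402 kWh × $0.220 = $88.44
Remaining tier: 0 kWh (not reached)
Energy charge = $125.64; + service $14.58 = $140.22 ≈ $140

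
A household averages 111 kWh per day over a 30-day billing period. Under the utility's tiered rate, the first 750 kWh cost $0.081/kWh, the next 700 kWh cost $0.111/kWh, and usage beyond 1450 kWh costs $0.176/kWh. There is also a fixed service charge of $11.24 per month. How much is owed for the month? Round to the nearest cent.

Usage = 111 kWh/day × 30 days = 3330 kWh
First 750 kWh × $0.081 = $60.75
Next 700 kWh × $0.111 = $77.70
Remaining 1880 kWh × $0.176 = $330.88
Energy charge = $469.33; + service $11.24 = $480.57

$480.57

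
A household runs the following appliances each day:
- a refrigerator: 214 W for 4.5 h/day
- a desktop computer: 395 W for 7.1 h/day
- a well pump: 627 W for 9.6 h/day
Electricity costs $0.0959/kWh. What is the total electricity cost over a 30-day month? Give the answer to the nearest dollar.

$28

refrigerator: 214 W × 4.5 h × 30 d = 28,890 Wh = 28.89 kWh
desktop computer: 395 W × 7.1 h × 30 d = 84,135 Wh = 84.14 kWh
well pump: 627 W × 9.6 h × 30 d = 180,576 Wh = 180.6 kWh
Total energy = 28.89 + 84.14 + 180.6 = 293.6 kWh
Cost = 293.6 kWh × $0.0959 = $28.16 ≈ $28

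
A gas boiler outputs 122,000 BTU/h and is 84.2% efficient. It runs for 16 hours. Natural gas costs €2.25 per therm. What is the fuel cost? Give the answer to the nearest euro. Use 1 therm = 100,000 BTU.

€52

Heat delivered = 122,000 BTU/h × 16 h = 1,952,000 BTU
Gas input = 1,952,000 / 0.842 = 2,318,290 BTU
= 2,318,290 / 100,000 = 23.18 therm
Cost = 23.18 × €2.25/therm = €52.16 ≈ €52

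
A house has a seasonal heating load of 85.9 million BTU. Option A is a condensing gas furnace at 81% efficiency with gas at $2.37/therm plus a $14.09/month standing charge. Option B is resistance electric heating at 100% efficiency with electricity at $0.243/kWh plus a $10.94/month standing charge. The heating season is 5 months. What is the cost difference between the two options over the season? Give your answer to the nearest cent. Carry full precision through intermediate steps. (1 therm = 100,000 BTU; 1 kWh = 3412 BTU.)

Heat load = 85.9 × 10⁶ BTU = 85,900,000 BTU
Gas: input = 85,900,000 / 0.81 = 106,049,383 BTU = 1,060 therm → 1,060 × $2.37 = $2,513.37; + 5 × $14.09 standing = $2,583.82
Electric: 85,900,000 BTU / 3412 = 25,180 kWh → × $0.243 = $6,117.73; + 5 × $10.94 standing = $6,172.43
Difference = |$2,583.82 − $6,172.43| = $3,588.61

$3588.61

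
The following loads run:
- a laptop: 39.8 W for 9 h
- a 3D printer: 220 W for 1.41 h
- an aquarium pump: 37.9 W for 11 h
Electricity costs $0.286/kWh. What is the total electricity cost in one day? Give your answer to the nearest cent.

$0.31

laptop: 39.8 W × 9 h = 358 Wh = 0.3582 kWh
3D printer: 220 W × 1.41 h = 310 Wh = 0.3102 kWh
aquarium pump: 37.9 W × 11 h = 417 Wh = 0.4169 kWh
Total energy = 0.3582 + 0.3102 + 0.4169 = 1.085 kWh
Cost = 1.085 kWh × $0.286 = $0.31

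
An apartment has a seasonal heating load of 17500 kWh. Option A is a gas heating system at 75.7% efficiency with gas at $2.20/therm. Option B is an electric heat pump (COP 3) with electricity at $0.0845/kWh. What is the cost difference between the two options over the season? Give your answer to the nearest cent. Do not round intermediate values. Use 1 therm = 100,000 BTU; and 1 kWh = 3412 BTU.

$1242.38

Heat load = 17500 kWh × 3412 = 59,710,000 BTU
Gas: input = 59,710,000 / 0.757 = 78,877,147 BTU = 788.8 therm → 788.8 × $2.20 = $1,735.30
Heat pump: 59,710,000 BTU / 3412 = 17,500 kWh heat; / 3 = 5,833 kWh in → × $0.0845 = $492.92
Difference = |$1,735.30 − $492.92| = $1,242.38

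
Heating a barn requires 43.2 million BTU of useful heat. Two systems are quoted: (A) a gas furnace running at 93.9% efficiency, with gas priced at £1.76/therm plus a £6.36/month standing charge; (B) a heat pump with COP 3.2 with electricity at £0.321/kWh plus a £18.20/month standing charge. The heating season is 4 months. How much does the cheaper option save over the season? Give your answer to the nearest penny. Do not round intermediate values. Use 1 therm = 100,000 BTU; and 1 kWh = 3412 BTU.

Heat load = 43.2 × 10⁶ BTU = 43,200,000 BTU
Gas: input = 43,200,000 / 0.939 = 46,006,390 BTU = 460.1 therm → 460.1 × £1.76 = £809.71; + 4 × £6.36 standing = £835.15
Heat pump: 43,200,000 BTU / 3412 = 12,660 kWh heat; / 3.2 = 3,957 kWh in → × £0.321 = £1,270.08; + 4 × £18.20 standing = £1,342.88
Difference = |£835.15 − £1,342.88| = £507.72

£507.72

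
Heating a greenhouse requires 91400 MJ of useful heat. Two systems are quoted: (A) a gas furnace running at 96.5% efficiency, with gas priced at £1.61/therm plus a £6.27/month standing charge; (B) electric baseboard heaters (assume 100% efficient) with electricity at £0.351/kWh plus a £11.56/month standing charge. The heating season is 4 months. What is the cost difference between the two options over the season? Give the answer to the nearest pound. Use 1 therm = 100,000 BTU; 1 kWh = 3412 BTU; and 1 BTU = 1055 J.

Heat load = 91400 MJ = 91,400,000,000 J / 1055 = 86,635,071 BTU
Gas: input = 86,635,071 / 0.965 = 89,777,276 BTU = 897.8 therm → 897.8 × £1.61 = £1,445.41; + 4 × £6.27 standing = £1,470.49
Electric: 86,635,071 BTU / 3412 = 25,390 kWh → × £0.351 = £8,912.34; + 4 × £11.56 standing = £8,958.58
Difference = |£1,470.49 − £8,958.58| = £7,488.09 ≈ £7488

£7488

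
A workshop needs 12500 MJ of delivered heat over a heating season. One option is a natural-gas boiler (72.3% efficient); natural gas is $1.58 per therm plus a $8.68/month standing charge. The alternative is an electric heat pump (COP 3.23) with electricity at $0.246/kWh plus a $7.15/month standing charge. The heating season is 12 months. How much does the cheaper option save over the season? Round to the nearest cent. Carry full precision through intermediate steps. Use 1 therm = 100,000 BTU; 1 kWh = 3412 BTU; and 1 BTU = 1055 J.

$12.81

Heat load = 12500 MJ = 12,500,000,000 J / 1055 = 11,848,341 BTU
Gas: input = 11,848,341 / 0.723 = 16,387,747 BTU = 163.9 therm → 163.9 × $1.58 = $258.93; + 12 × $8.68 standing = $363.09
Heat pump: 11,848,341 BTU / 3412 = 3,473 kWh heat; / 3.23 = 1,075 kWh in → × $0.246 = $264.47; + 12 × $7.15 standing = $350.27
Difference = |$363.09 − $350.27| = $12.81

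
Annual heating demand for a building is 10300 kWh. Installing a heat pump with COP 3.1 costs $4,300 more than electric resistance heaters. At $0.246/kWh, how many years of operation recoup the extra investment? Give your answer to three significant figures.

Resistance: 10300 kWh × $0.246 = $2,533.80/yr
Heat pump: 10300 / 3.1 = 3323 kWh in → × $0.246 = $817.35/yr
Annual savings = $1,716.45
Payback = $4,300 / $1,716.45 = 2.51 years

2.51 years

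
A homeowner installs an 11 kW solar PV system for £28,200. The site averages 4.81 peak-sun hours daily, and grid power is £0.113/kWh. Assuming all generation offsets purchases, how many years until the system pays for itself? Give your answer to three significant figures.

12.9 years

Daily generation = 11 kW × 4.81 h = 52.91 kWh
Annual generation = 52.91 × 365 = 19312 kWh
Annual savings = 19312 × £0.113 = £2,182.27
Payback = £28,200 / £2,182.27 = 12.9 years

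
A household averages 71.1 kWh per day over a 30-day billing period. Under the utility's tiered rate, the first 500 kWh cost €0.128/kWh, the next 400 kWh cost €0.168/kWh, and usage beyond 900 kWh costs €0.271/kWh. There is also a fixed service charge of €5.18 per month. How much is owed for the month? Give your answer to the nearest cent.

€470.52

Usage = 71.1 kWh/day × 30 days = 2133 kWh
First 500 kWh × €0.128 = €64.00
Next 400 kWh × €0.168 = €67.20
Remaining 1233 kWh × €0.271 = €334.14
Energy charge = €465.34; + service €5.18 = €470.52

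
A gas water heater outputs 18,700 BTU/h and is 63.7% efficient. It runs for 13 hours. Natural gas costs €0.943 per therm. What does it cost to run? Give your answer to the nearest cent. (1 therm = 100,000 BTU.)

€3.60

Heat delivered = 18,700 BTU/h × 13 h = 243,100 BTU
Gas input = 243,100 / 0.637 = 381,633 BTU
= 381,633 / 100,000 = 3.816 therm
Cost = 3.816 × €0.943/therm = €3.60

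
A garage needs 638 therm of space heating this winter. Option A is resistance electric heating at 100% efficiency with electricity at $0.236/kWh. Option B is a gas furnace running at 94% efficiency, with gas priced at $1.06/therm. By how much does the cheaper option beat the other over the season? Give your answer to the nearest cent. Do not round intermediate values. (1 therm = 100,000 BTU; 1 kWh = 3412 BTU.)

$3693.45

Heat load = 638 therm × 100,000 = 63,800,000 BTU
Gas: input = 63,800,000 / 0.94 = 67,872,340 BTU = 678.7 therm → 678.7 × $1.06 = $719.45
Electric: 63,800,000 BTU / 3412 = 18,700 kWh → × $0.236 = $4,412.90
Difference = |$719.45 − $4,412.90| = $3,693.45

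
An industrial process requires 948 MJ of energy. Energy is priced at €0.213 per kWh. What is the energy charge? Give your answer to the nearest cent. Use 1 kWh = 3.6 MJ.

€56.09

948 MJ × (0.27778 kWh/MJ) = 263.3 kWh
Cost = 263.3 kWh × €0.213/kWh = €56.09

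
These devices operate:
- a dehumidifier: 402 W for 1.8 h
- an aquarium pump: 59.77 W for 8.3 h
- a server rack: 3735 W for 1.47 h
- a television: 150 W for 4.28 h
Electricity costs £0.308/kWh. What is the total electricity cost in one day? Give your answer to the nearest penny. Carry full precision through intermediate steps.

£2.26

dehumidifier: 402 W × 1.8 h = 724 Wh = 0.7236 kWh
aquarium pump: 59.77 W × 8.3 h = 496 Wh = 0.4961 kWh
server rack: 3735 W × 1.47 h = 5,490 Wh = 5.49 kWh
television: 150 W × 4.28 h = 642 Wh = 0.642 kWh
Total energy = 0.7236 + 0.4961 + 5.49 + 0.642 = 7.352 kWh
Cost = 7.352 kWh × £0.308 = £2.26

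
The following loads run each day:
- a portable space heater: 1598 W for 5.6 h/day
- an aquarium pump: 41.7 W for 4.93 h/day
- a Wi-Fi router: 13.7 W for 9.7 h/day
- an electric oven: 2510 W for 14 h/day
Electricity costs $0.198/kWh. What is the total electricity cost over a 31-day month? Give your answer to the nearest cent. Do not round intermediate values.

portable space heater: 1598 W × 5.6 h × 31 d = 277,413 Wh = 277.4 kWh
aquarium pump: 41.7 W × 4.93 h × 31 d = 6,373 Wh = 6.373 kWh
Wi-Fi router: 13.7 W × 9.7 h × 31 d = 4,120 Wh = 4.12 kWh
electric oven: 2510 W × 14 h × 31 d = 1,089,340 Wh = 1,089 kWh
Total energy = 277.4 + 6.373 + 4.12 + 1,089 = 1,377 kWh
Cost = 1,377 kWh × $0.198 = $272.69

$272.69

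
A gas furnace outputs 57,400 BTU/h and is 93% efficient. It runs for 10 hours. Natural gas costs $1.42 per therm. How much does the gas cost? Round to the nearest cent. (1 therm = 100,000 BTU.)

Heat delivered = 57,400 BTU/h × 10 h = 574,000 BTU
Gas input = 574,000 / 0.93 = 617,204 BTU
= 617,204 / 100,000 = 6.172 therm
Cost = 6.172 × $1.42/therm = $8.76

$8.76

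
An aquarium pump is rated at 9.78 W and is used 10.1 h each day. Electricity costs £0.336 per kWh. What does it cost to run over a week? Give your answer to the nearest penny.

Energy = 9.78 W × 10.1 h/day × 7 days = 691 Wh = 0.6914 kWh
Cost = 0.6914 kWh × £0.336/kWh = £0.23

£0.23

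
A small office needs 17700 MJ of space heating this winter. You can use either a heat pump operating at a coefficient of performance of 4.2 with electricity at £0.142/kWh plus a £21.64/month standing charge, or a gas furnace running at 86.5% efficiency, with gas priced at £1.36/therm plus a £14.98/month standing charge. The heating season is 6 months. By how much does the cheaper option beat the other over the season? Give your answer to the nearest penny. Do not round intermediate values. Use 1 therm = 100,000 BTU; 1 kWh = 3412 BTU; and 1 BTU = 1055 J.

£57.58

Heat load = 17700 MJ = 17,700,000,000 J / 1055 = 16,777,251 BTU
Gas: input = 16,777,251 / 0.865 = 19,395,666 BTU = 194 therm → 194 × £1.36 = £263.78; + 6 × £14.98 standing = £353.66
Heat pump: 16,777,251 BTU / 3412 = 4,917 kWh heat; / 4.2 = 1,171 kWh in → × £0.142 = £166.25; + 6 × £21.64 standing = £296.09
Difference = |£353.66 − £296.09| = £57.58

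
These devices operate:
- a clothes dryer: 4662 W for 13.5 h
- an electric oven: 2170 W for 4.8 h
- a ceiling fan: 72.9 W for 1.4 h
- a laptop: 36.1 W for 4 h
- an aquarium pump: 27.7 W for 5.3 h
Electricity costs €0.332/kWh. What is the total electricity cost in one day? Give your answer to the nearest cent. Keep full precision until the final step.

clothes dryer: 4662 W × 13.5 h = 62,937 Wh = 62.94 kWh
electric oven: 2170 W × 4.8 h = 10,416 Wh = 10.42 kWh
ceiling fan: 72.9 W × 1.4 h = 102 Wh = 0.1021 kWh
laptop: 36.1 W × 4 h = 144 Wh = 0.1444 kWh
aquarium pump: 27.7 W × 5.3 h = 147 Wh = 0.1468 kWh
Total energy = 62.94 + 10.42 + 0.1021 + 0.1444 + 0.1468 = 73.75 kWh
Cost = 73.75 kWh × €0.332 = €24.48

€24.48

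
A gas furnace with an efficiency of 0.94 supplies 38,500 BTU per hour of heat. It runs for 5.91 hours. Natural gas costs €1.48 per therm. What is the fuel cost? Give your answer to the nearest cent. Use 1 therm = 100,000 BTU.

€3.58

Heat delivered = 38,500 BTU/h × 5.91 h = 227,535 BTU
Gas input = 227,535 / 0.94 = 242,059 BTU
= 242,059 / 100,000 = 2.421 therm
Cost = 2.421 × €1.48/therm = €3.58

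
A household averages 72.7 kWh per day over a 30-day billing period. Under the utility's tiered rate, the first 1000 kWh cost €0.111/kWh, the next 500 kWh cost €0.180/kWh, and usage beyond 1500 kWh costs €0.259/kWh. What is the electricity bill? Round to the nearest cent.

Usage = 72.7 kWh/day × 30 days = 2181 kWh
First 1000 kWh × €0.111 = €111.00
Next 500 kWh × €0.180 = €90.00
Remaining 681 kWh × €0.259 = €176.38
Total = €377.38

€377.38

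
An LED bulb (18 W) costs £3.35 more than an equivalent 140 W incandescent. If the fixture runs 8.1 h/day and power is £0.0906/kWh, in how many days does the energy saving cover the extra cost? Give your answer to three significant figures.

37.4 days

Power saved = 140 − 18 = 122 W
Daily energy saved = 122 W × 8.1 h = 988.2 Wh = 0.9882 kWh
Daily savings = 0.9882 × £0.0906 = £0.0895
Payback = £3.35 / £0.0895 per day = 37.42 days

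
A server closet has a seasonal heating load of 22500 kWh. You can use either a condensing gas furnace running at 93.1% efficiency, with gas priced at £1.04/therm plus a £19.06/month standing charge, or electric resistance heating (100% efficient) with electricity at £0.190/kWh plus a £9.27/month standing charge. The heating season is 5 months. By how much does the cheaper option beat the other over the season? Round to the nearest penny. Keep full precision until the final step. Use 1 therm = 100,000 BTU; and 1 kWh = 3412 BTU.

£3368.47

Heat load = 22500 kWh × 3412 = 76,770,000 BTU
Gas: input = 76,770,000 / 0.931 = 82,459,721 BTU = 824.6 therm → 824.6 × £1.04 = £857.58; + 5 × £19.06 standing = £952.88
Electric: 76,770,000 BTU / 3412 = 22,500 kWh → × £0.190 = £4,275.00; + 5 × £9.27 standing = £4,321.35
Difference = |£952.88 − £4,321.35| = £3,368.47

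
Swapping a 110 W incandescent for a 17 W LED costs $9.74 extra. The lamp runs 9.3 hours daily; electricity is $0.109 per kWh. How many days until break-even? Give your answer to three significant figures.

103 days

Power saved = 110 − 17 = 93 W
Daily energy saved = 93 W × 9.3 h = 864.9 Wh = 0.8649 kWh
Daily savings = 0.8649 × $0.109 = $0.0943
Payback = $9.74 / $0.0943 per day = 103.3 days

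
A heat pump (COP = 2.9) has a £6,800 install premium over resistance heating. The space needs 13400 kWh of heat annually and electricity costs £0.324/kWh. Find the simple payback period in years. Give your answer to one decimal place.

2.4 years

Resistance: 13400 kWh × £0.324 = £4,341.60/yr
Heat pump: 13400 / 2.9 = 4621 kWh in → × £0.324 = £1,497.10/yr
Annual savings = £2,844.50
Payback = £6,800 / £2,844.50 = 2.39 years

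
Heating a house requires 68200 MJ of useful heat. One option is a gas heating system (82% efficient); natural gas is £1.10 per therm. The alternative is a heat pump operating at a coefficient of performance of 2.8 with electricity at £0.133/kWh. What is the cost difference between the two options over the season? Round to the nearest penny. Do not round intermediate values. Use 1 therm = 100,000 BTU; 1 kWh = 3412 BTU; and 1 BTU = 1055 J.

Heat load = 68200 MJ = 68,200,000,000 J / 1055 = 64,644,550 BTU
Gas: input = 64,644,550 / 0.82 = 78,834,817 BTU = 788.3 therm → 788.3 × £1.10 = £867.18
Heat pump: 64,644,550 BTU / 3412 = 18,950 kWh heat; / 2.8 = 6,767 kWh in → × £0.133 = £899.95
Difference = |£867.18 − £899.95| = £32.76

£32.76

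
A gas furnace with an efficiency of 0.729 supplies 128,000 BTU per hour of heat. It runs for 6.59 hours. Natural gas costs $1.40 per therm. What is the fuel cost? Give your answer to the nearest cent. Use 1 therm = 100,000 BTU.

Heat delivered = 128,000 BTU/h × 6.59 h = 843,520 BTU
Gas input = 843,520 / 0.729 = 1,157,092 BTU
= 1,157,092 / 100,000 = 11.57 therm
Cost = 11.57 × $1.40/therm = $16.20

$16.20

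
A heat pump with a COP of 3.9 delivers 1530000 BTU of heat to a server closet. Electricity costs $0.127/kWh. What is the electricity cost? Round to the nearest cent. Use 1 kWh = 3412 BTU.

Heat delivered = 1,530,000 BTU / 3412 = 448.4 kWh
Electrical input = 448.4 kWh / 3.9 = 115 kWh
Cost = 115 × $0.127/kWh = $14.60

$14.60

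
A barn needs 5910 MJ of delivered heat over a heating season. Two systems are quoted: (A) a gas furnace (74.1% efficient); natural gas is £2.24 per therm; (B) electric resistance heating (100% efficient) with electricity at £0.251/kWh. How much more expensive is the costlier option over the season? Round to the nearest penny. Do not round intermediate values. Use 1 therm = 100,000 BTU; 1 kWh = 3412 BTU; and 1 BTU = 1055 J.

Heat load = 5910 MJ = 5,910,000,000 J / 1055 = 5,601,896 BTU
Gas: input = 5,601,896 / 0.741 = 7,559,913 BTU = 75.6 therm → 75.6 × £2.24 = £169.34
Electric: 5,601,896 BTU / 3412 = 1,642 kWh → × £0.251 = £412.10
Difference = |£169.34 − £412.10| = £242.76

£242.76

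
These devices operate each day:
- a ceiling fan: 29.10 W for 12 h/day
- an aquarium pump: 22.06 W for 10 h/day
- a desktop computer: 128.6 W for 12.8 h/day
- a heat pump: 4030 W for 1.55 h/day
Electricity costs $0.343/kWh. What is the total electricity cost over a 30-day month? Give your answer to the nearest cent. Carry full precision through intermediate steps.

ceiling fan: 29.10 W × 12 h × 30 d = 10,476 Wh = 10.48 kWh
aquarium pump: 22.06 W × 10 h × 30 d = 6,618 Wh = 6.618 kWh
desktop computer: 128.6 W × 12.8 h × 30 d = 49,382 Wh = 49.38 kWh
heat pump: 4030 W × 1.55 h × 30 d = 187,395 Wh = 187.4 kWh
Total energy = 10.48 + 6.618 + 49.38 + 187.4 = 253.9 kWh
Cost = 253.9 kWh × $0.343 = $87.08

$87.08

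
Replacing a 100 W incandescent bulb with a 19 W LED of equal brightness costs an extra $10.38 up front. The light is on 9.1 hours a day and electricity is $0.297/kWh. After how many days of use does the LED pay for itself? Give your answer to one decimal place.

Power saved = 100 − 19 = 81 W
Daily energy saved = 81 W × 9.1 h = 737.1 Wh = 0.7371 kWh
Daily savings = 0.7371 × $0.297 = $0.2189
Payback = $10.38 / $0.2189 per day = 47.41 days

47.4 days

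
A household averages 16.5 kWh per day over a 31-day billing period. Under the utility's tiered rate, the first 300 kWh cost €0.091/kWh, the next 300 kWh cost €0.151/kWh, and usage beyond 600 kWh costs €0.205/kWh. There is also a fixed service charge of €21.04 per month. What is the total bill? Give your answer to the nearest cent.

Usage = 16.5 kWh/day × 31 days = 511.5 kWh
First 300 kWh × €0.091 = €27.30
Next 211.5 kWh × €0.151 = €31.94
Remaining tier: 0 kWh (not reached)
Energy charge = €59.24; + service €21.04 = €80.28

€80.28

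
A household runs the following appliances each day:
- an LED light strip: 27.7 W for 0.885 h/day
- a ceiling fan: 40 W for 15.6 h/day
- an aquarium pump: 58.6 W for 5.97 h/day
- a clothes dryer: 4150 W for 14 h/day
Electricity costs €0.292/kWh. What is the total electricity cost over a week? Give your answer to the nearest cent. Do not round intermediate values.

LED light strip: 27.7 W × 0.885 h × 7 d = 172 Wh = 0.1716 kWh
ceiling fan: 40 W × 15.6 h × 7 d = 4,368 Wh = 4.368 kWh
aquarium pump: 58.6 W × 5.97 h × 7 d = 2,449 Wh = 2.449 kWh
clothes dryer: 4150 W × 14 h × 7 d = 406,700 Wh = 406.7 kWh
Total energy = 0.1716 + 4.368 + 2.449 + 406.7 = 413.7 kWh
Cost = 413.7 kWh × €0.292 = €120.80

€120.80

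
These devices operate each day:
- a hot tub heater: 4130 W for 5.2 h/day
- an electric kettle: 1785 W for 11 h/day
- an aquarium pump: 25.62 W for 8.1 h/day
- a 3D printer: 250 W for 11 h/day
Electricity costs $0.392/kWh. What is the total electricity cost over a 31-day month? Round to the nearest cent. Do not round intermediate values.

hot tub heater: 4130 W × 5.2 h × 31 d = 665,756 Wh = 665.8 kWh
electric kettle: 1785 W × 11 h × 31 d = 608,685 Wh = 608.7 kWh
aquarium pump: 25.62 W × 8.1 h × 31 d = 6,433 Wh = 6.433 kWh
3D printer: 250 W × 11 h × 31 d = 85,250 Wh = 85.25 kWh
Total energy = 665.8 + 608.7 + 6.433 + 85.25 = 1,366 kWh
Cost = 1,366 kWh × $0.392 = $535.52

$535.52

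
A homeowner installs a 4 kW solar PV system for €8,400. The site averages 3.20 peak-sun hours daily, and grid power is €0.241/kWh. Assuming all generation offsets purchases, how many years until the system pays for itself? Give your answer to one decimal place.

Daily generation = 4 kW × 3.20 h = 12.8 kWh
Annual generation = 12.8 × 365 = 4672 kWh
Annual savings = 4672 × €0.241 = €1,125.95
Payback = €8,400 / €1,125.95 = 7.46 years

7.5 years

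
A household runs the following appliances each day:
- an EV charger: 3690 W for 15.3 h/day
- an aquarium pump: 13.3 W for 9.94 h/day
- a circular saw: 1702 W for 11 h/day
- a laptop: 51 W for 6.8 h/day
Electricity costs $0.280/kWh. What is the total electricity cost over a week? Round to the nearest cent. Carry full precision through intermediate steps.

$148.29

EV charger: 3690 W × 15.3 h × 7 d = 395,199 Wh = 395.2 kWh
aquarium pump: 13.3 W × 9.94 h × 7 d = 925 Wh = 0.9254 kWh
circular saw: 1702 W × 11 h × 7 d = 131,054 Wh = 131.1 kWh
laptop: 51 W × 6.8 h × 7 d = 2,428 Wh = 2.428 kWh
Total energy = 395.2 + 0.9254 + 131.1 + 2.428 = 529.6 kWh
Cost = 529.6 kWh × $0.280 = $148.29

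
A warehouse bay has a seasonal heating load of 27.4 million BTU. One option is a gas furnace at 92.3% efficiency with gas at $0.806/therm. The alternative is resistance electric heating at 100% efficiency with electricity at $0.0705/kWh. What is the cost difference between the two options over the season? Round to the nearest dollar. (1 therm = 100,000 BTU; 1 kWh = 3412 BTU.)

Heat load = 27.4 × 10⁶ BTU = 27,400,000 BTU
Gas: input = 27,400,000 / 0.923 = 29,685,807 BTU = 296.9 therm → 296.9 × $0.806 = $239.27
Electric: 27,400,000 BTU / 3412 = 8,030 kWh → × $0.0705 = $566.15
Difference = |$239.27 − $566.15| = $326.88 ≈ $327

$327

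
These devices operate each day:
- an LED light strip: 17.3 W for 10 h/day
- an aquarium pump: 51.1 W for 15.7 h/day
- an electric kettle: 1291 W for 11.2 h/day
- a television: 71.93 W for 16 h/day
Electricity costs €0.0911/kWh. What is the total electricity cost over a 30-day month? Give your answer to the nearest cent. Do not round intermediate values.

€45.33

LED light strip: 17.3 W × 10 h × 30 d = 5,190 Wh = 5.19 kWh
aquarium pump: 51.1 W × 15.7 h × 30 d = 24,068 Wh = 24.07 kWh
electric kettle: 1291 W × 11.2 h × 30 d = 433,776 Wh = 433.8 kWh
television: 71.93 W × 16 h × 30 d = 34,526 Wh = 34.53 kWh
Total energy = 5.19 + 24.07 + 433.8 + 34.53 = 497.6 kWh
Cost = 497.6 kWh × €0.0911 = €45.33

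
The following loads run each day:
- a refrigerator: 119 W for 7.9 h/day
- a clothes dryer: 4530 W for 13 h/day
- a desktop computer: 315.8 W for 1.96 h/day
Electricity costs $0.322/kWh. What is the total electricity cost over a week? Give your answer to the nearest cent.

refrigerator: 119 W × 7.9 h × 7 d = 6,581 Wh = 6.581 kWh
clothes dryer: 4530 W × 13 h × 7 d = 412,230 Wh = 412.2 kWh
desktop computer: 315.8 W × 1.96 h × 7 d = 4,333 Wh = 4.333 kWh
Total energy = 6.581 + 412.2 + 4.333 = 423.1 kWh
Cost = 423.1 kWh × $0.322 = $136.25

$136.25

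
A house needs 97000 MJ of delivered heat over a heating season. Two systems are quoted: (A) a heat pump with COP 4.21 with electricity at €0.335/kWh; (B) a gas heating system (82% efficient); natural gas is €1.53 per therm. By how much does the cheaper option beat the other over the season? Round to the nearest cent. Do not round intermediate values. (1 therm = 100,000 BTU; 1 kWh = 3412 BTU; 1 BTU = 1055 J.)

Heat load = 97000 MJ = 97,000,000,000 J / 1055 = 91,943,128 BTU
Gas: input = 91,943,128 / 0.82 = 112,125,766 BTU = 1,121 therm → 1,121 × €1.53 = €1,715.52
Heat pump: 91,943,128 BTU / 3412 = 26,950 kWh heat; / 4.21 = 6,401 kWh in → × €0.335 = €2,144.24
Difference = |€1,715.52 − €2,144.24| = €428.71

€428.71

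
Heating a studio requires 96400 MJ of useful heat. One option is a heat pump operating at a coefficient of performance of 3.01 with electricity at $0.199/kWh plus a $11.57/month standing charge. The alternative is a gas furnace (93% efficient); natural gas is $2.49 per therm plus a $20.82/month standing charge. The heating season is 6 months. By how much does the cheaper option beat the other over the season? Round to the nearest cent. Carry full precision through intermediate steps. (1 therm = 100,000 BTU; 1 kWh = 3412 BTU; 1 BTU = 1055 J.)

$731.45

Heat load = 96400 MJ = 96,400,000,000 J / 1055 = 91,374,408 BTU
Gas: input = 91,374,408 / 0.93 = 98,252,051 BTU = 982.5 therm → 982.5 × $2.49 = $2,446.48; + 6 × $20.82 standing = $2,571.40
Heat pump: 91,374,408 BTU / 3412 = 26,780 kWh heat; / 3.01 = 8,897 kWh in → × $0.199 = $1,770.53; + 6 × $11.57 standing = $1,839.95
Difference = |$2,571.40 − $1,839.95| = $731.45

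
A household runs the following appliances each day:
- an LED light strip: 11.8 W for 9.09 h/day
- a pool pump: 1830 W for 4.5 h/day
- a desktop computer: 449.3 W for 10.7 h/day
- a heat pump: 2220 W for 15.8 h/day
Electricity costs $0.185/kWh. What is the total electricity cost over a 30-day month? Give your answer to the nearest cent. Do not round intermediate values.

$267.65

LED light strip: 11.8 W × 9.09 h × 30 d = 3,218 Wh = 3.218 kWh
pool pump: 1830 W × 4.5 h × 30 d = 247,050 Wh = 247.1 kWh
desktop computer: 449.3 W × 10.7 h × 30 d = 144,225 Wh = 144.2 kWh
heat pump: 2220 W × 15.8 h × 30 d = 1,052,280 Wh = 1,052 kWh
Total energy = 3.218 + 247.1 + 144.2 + 1,052 = 1,447 kWh
Cost = 1,447 kWh × $0.185 = $267.65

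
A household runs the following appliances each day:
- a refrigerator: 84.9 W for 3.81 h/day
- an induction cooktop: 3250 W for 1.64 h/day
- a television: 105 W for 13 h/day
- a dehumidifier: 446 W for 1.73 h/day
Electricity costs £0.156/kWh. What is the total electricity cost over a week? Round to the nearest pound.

refrigerator: 84.9 W × 3.81 h × 7 d = 2,264 Wh = 2.264 kWh
induction cooktop: 3250 W × 1.64 h × 7 d = 37,310 Wh = 37.31 kWh
television: 105 W × 13 h × 7 d = 9,555 Wh = 9.555 kWh
dehumidifier: 446 W × 1.73 h × 7 d = 5,401 Wh = 5.401 kWh
Total energy = 2.264 + 37.31 + 9.555 + 5.401 = 54.53 kWh
Cost = 54.53 kWh × £0.156 = £8.51 ≈ £9

£9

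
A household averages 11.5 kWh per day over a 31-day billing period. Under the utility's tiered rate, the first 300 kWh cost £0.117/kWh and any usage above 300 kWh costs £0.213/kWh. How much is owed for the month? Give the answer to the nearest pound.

Usage = 11.5 kWh/day × 31 days = 356.5 kWh
First 300 kWh × £0.117 = £35.10
Remaining 56.5 kWh × £0.213 = £12.03
Total = £47.13 ≈ £47

£47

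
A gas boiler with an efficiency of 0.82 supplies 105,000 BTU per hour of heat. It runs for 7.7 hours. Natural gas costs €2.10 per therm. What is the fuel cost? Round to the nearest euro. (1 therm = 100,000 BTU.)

Heat delivered = 105,000 BTU/h × 7.7 h = 808,500 BTU
Gas input = 808,500 / 0.82 = 985,976 BTU
= 985,976 / 100,000 = 9.86 therm
Cost = 9.86 × €2.10/therm = €20.71 ≈ €21

€21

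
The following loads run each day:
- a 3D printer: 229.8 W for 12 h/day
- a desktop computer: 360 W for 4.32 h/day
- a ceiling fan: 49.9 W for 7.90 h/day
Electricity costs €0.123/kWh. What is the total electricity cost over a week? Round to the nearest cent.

3D printer: 229.8 W × 12 h × 7 d = 19,303 Wh = 19.3 kWh
desktop computer: 360 W × 4.32 h × 7 d = 10,886 Wh = 10.89 kWh
ceiling fan: 49.9 W × 7.90 h × 7 d = 2,759 Wh = 2.759 kWh
Total energy = 19.3 + 10.89 + 2.759 = 32.95 kWh
Cost = 32.95 kWh × €0.123 = €4.05

€4.05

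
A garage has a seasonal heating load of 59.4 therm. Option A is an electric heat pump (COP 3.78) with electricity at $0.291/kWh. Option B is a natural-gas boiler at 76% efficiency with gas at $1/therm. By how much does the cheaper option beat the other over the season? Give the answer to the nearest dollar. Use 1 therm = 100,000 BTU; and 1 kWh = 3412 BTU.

$56

Heat load = 59.4 therm × 100,000 = 5,940,000 BTU
Gas: input = 5,940,000 / 0.76 = 7,815,789 BTU = 78.16 therm → 78.16 × $1 = $78.16
Heat pump: 5,940,000 BTU / 3412 = 1,741 kWh heat; / 3.78 = 460.6 kWh in → × $0.291 = $134.02
Difference = |$78.16 − $134.02| = $55.86 ≈ $56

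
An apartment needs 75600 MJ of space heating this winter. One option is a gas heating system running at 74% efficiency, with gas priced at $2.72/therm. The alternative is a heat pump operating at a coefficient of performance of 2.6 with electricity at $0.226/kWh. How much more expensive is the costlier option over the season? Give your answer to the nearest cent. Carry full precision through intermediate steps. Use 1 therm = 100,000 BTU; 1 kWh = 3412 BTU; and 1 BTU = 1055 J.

Heat load = 75600 MJ = 75,600,000,000 J / 1055 = 71,658,768 BTU
Gas: input = 71,658,768 / 0.74 = 96,836,173 BTU = 968.4 therm → 968.4 × $2.72 = $2,633.94
Heat pump: 71,658,768 BTU / 3412 = 21,000 kWh heat; / 2.6 = 8,078 kWh in → × $0.226 = $1,825.56
Difference = |$2,633.94 − $1,825.56| = $808.39

$808.39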